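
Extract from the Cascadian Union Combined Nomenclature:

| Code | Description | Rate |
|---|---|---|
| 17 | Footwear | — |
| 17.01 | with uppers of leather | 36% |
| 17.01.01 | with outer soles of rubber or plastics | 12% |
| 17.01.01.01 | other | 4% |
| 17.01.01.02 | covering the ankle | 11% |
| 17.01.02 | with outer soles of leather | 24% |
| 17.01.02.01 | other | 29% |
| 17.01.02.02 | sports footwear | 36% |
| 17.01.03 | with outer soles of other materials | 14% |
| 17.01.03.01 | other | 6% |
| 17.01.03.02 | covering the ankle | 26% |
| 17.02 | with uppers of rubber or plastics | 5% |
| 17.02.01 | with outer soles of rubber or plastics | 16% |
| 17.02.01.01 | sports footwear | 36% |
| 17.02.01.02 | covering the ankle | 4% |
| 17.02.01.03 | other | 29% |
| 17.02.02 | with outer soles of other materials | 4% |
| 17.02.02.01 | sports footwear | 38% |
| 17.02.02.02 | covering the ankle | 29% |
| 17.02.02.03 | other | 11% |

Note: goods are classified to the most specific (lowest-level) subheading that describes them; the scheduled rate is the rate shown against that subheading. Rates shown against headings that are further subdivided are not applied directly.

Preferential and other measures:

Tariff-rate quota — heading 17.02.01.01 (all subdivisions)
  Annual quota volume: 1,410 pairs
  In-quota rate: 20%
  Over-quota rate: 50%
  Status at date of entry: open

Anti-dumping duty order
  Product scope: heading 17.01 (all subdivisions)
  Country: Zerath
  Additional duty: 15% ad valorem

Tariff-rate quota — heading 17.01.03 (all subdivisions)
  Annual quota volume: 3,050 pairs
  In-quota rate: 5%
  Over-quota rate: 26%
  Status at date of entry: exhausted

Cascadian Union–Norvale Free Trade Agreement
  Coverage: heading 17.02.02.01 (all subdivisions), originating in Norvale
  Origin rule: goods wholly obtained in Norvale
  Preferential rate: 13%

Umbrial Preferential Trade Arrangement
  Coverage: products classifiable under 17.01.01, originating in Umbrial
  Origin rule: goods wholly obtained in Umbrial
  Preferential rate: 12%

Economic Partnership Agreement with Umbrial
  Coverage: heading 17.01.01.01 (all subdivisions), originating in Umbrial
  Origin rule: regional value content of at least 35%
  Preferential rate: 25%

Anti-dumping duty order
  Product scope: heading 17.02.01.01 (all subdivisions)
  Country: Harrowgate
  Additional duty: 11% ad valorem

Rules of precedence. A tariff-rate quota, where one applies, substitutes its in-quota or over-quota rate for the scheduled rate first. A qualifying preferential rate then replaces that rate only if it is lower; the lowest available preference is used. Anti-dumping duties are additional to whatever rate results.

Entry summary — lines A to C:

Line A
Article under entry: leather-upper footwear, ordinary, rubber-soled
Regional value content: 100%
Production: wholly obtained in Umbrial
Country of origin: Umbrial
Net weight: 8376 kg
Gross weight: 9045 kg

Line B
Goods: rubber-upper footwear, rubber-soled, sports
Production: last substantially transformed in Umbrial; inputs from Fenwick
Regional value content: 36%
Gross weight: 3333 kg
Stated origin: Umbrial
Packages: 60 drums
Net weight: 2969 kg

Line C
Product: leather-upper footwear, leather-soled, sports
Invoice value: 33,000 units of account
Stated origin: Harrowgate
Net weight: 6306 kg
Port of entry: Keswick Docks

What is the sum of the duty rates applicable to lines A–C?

Line A: leather-upper → 17.01; rubber-soled → 17.01.01; ordinary → 17.01.01.01. Scheduled 4%. Umbrial agreement on 17.01.01: wholly obtained → 12% available; Umbrial agreement on 17.01.01.01: RVC ≥ 35% → 25% available; preference 12% not lower than 4% → no reduction. → 4%.
Line B: rubber-upper → 17.02; rubber-soled → 17.02.01; sports → 17.02.01.01. Scheduled 36%. quota on 17.02.01.01 open → in-quota 20%; Umbrial agreement on 17.01.01: 17.02.01.01 not covered; Umbrial agreement on 17.01.01.01: 17.02.01.01 not covered. → 20%.
Line C: leather-upper → 17.01; leather-soled → 17.01.02; sports → 17.01.02.02. Scheduled 36%. No special measure applies. → 36%.
Sum: 4% + 20% + 36% = 60%.

60%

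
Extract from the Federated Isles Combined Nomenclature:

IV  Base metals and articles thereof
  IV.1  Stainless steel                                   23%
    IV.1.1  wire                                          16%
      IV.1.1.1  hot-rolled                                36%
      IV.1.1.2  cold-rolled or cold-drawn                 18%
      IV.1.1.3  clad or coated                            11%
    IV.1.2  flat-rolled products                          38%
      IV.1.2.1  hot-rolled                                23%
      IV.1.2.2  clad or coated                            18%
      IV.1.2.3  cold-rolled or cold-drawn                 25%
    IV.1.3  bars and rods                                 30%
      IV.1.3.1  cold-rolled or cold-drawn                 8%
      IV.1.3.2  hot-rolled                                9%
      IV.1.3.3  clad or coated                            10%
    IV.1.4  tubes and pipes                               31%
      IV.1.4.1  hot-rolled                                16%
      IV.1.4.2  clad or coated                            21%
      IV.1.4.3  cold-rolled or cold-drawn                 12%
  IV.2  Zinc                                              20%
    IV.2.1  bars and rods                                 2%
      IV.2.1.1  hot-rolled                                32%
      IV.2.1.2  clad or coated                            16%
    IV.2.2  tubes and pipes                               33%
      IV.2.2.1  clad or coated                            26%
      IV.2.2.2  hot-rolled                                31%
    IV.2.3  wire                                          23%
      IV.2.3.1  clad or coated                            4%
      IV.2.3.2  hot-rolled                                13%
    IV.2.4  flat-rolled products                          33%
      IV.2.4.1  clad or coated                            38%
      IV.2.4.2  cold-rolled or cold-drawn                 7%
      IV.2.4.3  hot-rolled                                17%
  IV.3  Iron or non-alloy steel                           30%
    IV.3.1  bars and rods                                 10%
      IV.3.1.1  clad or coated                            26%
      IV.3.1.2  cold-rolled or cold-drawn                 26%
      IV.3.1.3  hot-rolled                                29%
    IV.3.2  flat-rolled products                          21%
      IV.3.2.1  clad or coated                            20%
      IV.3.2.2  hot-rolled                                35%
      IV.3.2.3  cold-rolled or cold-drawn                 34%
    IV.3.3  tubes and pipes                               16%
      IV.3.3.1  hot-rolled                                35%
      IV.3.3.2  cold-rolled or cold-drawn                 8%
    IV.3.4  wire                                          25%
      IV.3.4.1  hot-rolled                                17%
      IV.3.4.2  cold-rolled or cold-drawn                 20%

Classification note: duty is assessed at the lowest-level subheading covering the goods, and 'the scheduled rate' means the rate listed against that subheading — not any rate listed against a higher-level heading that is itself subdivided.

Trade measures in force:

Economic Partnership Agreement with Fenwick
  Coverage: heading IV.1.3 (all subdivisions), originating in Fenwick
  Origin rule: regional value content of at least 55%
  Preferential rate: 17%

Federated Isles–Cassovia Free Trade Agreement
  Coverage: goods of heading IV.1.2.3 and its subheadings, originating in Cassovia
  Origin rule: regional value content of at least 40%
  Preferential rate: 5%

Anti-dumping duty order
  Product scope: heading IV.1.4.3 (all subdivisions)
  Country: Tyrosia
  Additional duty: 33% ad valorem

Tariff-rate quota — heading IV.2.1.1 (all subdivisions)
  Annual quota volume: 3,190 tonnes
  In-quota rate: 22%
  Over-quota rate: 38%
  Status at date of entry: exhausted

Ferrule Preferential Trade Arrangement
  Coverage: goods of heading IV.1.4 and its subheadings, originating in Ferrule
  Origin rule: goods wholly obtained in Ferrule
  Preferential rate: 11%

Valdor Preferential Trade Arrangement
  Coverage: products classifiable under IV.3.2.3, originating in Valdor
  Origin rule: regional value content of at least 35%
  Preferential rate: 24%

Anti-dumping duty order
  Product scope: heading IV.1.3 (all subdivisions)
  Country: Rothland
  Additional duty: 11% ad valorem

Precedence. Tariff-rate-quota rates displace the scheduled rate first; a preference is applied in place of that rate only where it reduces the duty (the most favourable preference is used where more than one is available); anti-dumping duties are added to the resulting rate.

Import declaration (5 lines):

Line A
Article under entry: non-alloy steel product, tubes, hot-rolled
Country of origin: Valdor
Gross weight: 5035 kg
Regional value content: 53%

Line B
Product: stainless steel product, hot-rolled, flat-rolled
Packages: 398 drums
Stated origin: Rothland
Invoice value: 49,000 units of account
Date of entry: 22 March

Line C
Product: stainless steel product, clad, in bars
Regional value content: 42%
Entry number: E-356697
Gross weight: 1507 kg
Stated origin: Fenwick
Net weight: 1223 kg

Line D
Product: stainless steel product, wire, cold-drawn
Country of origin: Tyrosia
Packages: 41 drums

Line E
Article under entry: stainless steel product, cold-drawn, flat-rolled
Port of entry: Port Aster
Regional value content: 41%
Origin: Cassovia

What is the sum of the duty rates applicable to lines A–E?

Line A: non-alloy steel → IV.3; tubes → IV.3.3; hot-rolled → IV.3.3.1. Scheduled 35%. Valdor agreement on IV.3.2.3: IV.3.3.1 not covered. → 35%.
Line B: stainless steel → IV.1; flat-rolled → IV.1.2; hot-rolled → IV.1.2.1. Scheduled 23%. No special measure applies. → 23%.
Line C: stainless steel → IV.1; in bars → IV.1.3; clad → IV.1.3.3. Scheduled 10%. Fenwick agreement on IV.1.3: RVC < 55%. → 10%.
Line D: stainless steel → IV.1; wire → IV.1.1; cold-drawn → IV.1.1.2. Scheduled 18%. No special measure applies. → 18%.
Line E: stainless steel → IV.1; flat-rolled → IV.1.2; cold-drawn → IV.1.2.3. Scheduled 25%. Cassovia agreement on IV.1.2.3: RVC ≥ 40% → 5% available; preferential 5%. → 5%.
Sum: 35% + 23% + 10% + 18% + 5% = 91%.

91%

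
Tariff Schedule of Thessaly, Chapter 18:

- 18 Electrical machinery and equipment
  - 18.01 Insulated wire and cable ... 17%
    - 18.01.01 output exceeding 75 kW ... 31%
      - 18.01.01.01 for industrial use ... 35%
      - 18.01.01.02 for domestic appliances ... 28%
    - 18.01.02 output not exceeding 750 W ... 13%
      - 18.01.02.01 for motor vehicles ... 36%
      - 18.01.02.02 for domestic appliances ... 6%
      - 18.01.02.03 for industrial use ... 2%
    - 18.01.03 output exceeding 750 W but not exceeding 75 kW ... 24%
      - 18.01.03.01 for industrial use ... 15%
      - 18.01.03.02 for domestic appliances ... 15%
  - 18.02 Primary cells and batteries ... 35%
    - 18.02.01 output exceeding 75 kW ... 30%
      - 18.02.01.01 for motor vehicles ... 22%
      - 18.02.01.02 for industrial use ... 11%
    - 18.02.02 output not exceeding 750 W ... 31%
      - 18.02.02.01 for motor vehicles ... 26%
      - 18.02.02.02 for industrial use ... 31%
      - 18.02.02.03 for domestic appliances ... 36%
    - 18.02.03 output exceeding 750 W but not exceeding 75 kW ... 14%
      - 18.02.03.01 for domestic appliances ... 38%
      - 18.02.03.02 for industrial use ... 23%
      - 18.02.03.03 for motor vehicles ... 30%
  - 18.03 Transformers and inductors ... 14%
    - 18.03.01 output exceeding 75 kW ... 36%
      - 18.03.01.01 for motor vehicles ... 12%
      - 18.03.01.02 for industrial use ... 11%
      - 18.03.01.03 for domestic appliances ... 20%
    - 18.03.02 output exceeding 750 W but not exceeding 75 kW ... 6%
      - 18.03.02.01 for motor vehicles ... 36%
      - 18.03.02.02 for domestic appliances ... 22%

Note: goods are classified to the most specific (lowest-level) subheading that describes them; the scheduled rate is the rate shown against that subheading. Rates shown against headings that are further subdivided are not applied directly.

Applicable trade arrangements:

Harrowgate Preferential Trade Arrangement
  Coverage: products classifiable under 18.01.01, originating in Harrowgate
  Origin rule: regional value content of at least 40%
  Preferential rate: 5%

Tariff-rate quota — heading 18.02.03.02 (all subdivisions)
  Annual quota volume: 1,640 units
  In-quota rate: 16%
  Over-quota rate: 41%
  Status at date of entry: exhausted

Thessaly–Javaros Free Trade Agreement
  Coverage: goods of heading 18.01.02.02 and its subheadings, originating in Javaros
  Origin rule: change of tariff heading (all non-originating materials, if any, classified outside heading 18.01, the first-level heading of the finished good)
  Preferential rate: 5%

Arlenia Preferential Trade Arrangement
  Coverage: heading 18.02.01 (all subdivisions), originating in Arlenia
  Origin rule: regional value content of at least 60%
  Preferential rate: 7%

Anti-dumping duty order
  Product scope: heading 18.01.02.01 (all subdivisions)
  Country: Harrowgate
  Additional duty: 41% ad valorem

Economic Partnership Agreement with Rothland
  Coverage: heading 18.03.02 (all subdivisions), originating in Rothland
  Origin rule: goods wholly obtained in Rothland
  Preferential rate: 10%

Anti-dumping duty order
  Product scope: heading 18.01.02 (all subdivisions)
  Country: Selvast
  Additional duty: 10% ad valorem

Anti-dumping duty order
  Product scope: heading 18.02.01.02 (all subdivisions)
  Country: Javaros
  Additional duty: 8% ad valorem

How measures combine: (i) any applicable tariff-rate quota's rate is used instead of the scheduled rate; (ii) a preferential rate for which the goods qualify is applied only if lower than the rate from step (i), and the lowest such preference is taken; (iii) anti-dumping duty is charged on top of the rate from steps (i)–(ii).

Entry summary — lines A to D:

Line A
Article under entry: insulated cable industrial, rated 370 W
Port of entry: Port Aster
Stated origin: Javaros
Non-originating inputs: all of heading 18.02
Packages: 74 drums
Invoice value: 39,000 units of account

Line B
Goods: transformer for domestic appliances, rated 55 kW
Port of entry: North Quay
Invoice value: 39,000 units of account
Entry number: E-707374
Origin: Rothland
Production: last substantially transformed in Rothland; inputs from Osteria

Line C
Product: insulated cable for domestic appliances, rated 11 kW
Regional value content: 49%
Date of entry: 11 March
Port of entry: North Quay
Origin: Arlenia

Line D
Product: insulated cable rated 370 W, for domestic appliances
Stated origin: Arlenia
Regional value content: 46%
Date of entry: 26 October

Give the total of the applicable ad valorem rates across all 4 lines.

45%

Line A: insulated cable → 18.01; rated 370 W → 18.01.02; industrial → 18.01.02.03. Scheduled 2%. Javaros agreement on 18.01.02.02: 18.01.02.03 not covered. → 2%.
Line B: transformer → 18.03; rated 55 kW → 18.03.02; for domestic appliances → 18.03.02.02. Scheduled 22%. Rothland agreement on 18.03.02: not wholly obtained. → 22%.
Line C: insulated cable → 18.01; rated 11 kW → 18.01.03; for domestic appliances → 18.01.03.02. Scheduled 15%. Arlenia agreement on 18.02.01: 18.01.03.02 not covered. → 15%.
Line D: insulated cable → 18.01; rated 370 W → 18.01.02; for domestic appliances → 18.01.02.02. Scheduled 6%. Arlenia agreement on 18.02.01: 18.01.02.02 not covered. → 6%.
Sum: 2% + 22% + 15% + 6% = 45%.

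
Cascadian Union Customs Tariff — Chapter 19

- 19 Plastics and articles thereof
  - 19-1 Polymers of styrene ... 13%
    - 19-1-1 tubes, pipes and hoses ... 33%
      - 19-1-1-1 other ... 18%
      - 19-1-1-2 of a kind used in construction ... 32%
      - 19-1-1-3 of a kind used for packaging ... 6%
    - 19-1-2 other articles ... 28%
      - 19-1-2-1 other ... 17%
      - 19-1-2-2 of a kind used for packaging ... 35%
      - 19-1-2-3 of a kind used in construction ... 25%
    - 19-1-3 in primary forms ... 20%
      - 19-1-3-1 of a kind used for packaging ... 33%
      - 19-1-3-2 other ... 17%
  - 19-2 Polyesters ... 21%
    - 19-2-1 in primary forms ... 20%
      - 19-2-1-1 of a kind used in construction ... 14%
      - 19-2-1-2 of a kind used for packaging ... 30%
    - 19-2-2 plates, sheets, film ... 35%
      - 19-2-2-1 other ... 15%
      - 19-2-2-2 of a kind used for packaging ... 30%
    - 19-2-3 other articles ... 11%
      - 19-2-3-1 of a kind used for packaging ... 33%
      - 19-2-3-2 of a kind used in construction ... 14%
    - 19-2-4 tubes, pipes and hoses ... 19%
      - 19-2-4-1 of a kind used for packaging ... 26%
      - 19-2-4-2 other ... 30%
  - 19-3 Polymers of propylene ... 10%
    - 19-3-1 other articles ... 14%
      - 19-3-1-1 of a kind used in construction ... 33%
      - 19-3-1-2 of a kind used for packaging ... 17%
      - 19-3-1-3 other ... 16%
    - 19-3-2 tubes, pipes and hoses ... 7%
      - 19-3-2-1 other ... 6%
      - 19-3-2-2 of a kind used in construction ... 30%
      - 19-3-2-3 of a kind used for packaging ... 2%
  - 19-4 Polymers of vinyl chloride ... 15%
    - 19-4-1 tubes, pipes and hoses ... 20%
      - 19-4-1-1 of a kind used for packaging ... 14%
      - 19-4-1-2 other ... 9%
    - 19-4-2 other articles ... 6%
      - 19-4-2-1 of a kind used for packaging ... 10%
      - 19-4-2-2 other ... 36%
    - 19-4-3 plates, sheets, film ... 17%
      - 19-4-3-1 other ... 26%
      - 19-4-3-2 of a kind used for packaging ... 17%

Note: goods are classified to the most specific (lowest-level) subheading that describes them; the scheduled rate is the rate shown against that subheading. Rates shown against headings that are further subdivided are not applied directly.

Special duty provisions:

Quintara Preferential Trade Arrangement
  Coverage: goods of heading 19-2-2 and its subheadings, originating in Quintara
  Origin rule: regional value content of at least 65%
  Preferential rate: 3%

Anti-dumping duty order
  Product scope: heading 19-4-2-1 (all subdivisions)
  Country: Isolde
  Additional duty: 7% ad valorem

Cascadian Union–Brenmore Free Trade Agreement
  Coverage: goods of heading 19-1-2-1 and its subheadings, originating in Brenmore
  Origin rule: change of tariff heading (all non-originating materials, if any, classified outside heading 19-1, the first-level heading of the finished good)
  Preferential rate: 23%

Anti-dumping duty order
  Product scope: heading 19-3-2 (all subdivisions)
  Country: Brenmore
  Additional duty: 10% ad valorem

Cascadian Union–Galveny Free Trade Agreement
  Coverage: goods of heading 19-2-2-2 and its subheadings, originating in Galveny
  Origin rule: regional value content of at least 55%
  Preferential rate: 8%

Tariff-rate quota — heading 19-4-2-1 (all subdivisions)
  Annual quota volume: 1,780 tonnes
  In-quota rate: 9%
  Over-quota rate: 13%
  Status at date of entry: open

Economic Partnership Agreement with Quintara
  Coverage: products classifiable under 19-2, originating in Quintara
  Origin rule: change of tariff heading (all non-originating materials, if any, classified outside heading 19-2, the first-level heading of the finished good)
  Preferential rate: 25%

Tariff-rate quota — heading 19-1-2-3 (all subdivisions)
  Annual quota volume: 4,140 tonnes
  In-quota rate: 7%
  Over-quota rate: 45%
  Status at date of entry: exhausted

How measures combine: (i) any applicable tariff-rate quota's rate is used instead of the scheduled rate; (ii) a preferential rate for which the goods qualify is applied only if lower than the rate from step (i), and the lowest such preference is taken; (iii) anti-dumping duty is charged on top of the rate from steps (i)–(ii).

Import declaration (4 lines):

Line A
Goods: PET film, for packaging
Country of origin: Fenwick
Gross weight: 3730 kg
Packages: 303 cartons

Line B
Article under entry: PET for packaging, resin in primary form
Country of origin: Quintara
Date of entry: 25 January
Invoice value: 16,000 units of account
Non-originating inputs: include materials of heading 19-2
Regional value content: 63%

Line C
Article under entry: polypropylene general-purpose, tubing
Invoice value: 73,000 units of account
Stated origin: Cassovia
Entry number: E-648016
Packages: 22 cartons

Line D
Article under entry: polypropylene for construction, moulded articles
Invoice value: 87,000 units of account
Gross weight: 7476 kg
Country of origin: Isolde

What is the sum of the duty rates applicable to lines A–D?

Line A: PET → 19-2; film → 19-2-2; for packaging → 19-2-2-2. Scheduled 30%. No special measure applies. → 30%.
Line B: PET → 19-2; resin in primary form → 19-2-1; for packaging → 19-2-1-2. Scheduled 30%. Quintara agreement on 19-2-2: 19-2-1-2 not covered; Quintara agreement on 19-2: CTH not met. → 30%.
Line C: polypropylene → 19-3; tubing → 19-3-2; general-purpose → 19-3-2-1. Scheduled 6%. No special measure applies. → 6%.
Line D: polypropylene → 19-3; moulded articles → 19-3-1; for construction → 19-3-1-1. Scheduled 33%. No special measure applies. → 33%.
Sum: 30% + 30% + 6% + 33% = 99%.

99%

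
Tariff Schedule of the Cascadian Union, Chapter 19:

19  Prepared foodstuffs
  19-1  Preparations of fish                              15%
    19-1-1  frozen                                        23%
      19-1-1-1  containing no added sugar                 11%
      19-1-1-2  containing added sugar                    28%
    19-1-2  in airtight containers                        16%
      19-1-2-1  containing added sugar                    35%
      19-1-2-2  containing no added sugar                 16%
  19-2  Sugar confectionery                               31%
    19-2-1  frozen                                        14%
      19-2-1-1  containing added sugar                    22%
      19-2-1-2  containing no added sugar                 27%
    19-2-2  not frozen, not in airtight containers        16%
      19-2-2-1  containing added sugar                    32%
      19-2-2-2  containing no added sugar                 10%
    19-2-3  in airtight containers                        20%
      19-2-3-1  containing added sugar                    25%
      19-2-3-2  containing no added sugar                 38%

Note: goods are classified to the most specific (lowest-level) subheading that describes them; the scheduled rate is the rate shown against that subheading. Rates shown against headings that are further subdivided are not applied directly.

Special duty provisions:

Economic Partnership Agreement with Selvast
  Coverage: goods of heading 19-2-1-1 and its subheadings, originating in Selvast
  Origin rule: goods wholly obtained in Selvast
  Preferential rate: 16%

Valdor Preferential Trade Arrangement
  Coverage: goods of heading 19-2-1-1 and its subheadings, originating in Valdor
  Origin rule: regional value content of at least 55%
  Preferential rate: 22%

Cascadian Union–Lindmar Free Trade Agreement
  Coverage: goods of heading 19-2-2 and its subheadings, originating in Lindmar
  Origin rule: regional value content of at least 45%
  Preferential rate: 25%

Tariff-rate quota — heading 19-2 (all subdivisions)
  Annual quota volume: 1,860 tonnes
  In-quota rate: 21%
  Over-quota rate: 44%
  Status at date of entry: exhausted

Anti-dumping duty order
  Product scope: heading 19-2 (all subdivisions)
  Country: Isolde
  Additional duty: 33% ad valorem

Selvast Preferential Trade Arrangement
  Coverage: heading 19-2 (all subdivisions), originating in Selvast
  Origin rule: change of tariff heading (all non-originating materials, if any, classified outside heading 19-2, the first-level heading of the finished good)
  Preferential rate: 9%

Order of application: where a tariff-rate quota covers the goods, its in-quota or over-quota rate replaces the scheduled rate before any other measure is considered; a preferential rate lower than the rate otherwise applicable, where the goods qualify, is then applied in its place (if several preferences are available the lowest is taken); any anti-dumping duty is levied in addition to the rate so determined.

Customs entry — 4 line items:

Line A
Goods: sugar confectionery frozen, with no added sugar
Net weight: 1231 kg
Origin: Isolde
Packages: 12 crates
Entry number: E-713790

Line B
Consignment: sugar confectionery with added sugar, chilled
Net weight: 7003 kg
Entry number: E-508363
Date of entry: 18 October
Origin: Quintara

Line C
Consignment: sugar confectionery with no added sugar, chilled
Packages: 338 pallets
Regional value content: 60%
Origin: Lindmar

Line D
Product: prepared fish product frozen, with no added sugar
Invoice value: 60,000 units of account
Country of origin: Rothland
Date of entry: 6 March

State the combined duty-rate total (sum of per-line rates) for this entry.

157%

Line A: sugar confectionery → 19-2; frozen → 19-2-1; with no added sugar → 19-2-1-2. Scheduled 27%. quota on 19-2 exhausted → over-quota 44%; anti-dumping (Isolde, 19-2): +33%; total 44% + 33% = 77%. → 77%.
Line B: sugar confectionery → 19-2; chilled → 19-2-2; with added sugar → 19-2-2-1. Scheduled 32%. quota on 19-2 exhausted → over-quota 44%. → 44%.
Line C: sugar confectionery → 19-2; chilled → 19-2-2; with no added sugar → 19-2-2-2. Scheduled 10%. quota on 19-2 exhausted → over-quota 44%; Lindmar agreement on 19-2-2: RVC ≥ 45% → 25% available; preferential 25%. → 25%.
Line D: prepared fish product → 19-1; frozen → 19-1-1; with no added sugar → 19-1-1-1. Scheduled 11%. No special measure applies. → 11%.
Sum: 77% + 44% + 25% + 11% = 157%.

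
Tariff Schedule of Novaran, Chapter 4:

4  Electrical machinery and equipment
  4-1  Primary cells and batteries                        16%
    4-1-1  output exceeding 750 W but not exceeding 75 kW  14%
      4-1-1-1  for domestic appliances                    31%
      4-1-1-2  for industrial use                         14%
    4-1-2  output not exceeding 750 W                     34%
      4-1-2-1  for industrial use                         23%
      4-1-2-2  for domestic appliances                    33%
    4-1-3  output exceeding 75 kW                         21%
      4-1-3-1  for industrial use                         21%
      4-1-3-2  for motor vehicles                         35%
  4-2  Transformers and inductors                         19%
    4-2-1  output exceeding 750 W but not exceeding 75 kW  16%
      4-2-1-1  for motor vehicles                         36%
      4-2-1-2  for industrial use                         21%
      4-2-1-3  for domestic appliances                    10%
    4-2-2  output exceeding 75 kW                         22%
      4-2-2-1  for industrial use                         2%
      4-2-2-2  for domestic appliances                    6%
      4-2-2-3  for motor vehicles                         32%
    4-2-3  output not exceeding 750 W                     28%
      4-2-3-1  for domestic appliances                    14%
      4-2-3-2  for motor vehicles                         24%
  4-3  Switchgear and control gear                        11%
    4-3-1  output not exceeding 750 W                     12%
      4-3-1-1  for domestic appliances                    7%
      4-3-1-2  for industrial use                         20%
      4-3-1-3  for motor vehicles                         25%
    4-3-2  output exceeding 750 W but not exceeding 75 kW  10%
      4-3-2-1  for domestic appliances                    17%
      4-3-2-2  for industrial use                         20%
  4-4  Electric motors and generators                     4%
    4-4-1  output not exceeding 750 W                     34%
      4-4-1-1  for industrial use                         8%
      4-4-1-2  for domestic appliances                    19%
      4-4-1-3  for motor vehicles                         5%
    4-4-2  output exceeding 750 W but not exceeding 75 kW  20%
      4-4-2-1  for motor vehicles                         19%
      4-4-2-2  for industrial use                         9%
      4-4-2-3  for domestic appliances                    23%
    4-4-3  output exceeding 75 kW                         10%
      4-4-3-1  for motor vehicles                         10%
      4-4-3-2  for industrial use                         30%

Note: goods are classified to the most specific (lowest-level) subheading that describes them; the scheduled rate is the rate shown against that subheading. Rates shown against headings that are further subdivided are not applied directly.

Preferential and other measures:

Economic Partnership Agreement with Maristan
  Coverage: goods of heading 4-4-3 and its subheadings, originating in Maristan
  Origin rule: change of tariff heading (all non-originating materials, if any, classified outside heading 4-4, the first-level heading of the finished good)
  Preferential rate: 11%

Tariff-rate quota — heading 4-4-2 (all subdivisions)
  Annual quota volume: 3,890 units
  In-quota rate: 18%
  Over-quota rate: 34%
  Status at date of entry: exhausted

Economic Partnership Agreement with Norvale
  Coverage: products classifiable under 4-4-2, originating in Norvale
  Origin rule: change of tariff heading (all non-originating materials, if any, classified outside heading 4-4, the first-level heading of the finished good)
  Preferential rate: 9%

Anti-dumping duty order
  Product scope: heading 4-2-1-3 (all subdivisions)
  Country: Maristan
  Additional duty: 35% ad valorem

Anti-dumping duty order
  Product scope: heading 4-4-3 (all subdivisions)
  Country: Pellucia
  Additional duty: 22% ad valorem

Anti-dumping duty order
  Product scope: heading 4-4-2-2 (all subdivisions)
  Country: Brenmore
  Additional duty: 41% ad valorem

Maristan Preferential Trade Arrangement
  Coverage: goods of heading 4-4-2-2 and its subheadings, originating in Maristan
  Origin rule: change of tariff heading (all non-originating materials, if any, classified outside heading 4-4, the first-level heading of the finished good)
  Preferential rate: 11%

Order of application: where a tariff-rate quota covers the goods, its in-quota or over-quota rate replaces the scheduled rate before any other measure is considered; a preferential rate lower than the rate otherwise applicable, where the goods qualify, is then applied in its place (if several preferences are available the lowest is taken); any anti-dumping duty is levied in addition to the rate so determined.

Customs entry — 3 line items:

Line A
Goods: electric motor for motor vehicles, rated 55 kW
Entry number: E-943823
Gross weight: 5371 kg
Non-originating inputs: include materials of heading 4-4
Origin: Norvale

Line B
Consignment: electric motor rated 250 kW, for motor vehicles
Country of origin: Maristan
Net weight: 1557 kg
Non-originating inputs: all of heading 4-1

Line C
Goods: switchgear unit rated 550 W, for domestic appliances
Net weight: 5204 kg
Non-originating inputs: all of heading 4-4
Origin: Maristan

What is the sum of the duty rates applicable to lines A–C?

51%

Line A: electric motor → 4-4; rated 55 kW → 4-4-2; for motor vehicles → 4-4-2-1. Scheduled 19%. quota on 4-4-2 exhausted → over-quota 34%; Norvale agreement on 4-4-2: CTH not met. → 34%.
Line B: electric motor → 4-4; rated 250 kW → 4-4-3; for motor vehicles → 4-4-3-1. Scheduled 10%. Maristan agreement on 4-4-3: CTH met → 11% available; Maristan agreement on 4-4-2-2: 4-4-3-1 not covered; preference 11% not lower than 10% → no reduction. → 10%.
Line C: switchgear unit → 4-3; rated 550 W → 4-3-1; for domestic appliances → 4-3-1-1. Scheduled 7%. Maristan agreement on 4-4-3: 4-3-1-1 not covered; Maristan agreement on 4-4-2-2: 4-3-1-1 not covered. → 7%.
Sum: 34% + 10% + 7% = 51%.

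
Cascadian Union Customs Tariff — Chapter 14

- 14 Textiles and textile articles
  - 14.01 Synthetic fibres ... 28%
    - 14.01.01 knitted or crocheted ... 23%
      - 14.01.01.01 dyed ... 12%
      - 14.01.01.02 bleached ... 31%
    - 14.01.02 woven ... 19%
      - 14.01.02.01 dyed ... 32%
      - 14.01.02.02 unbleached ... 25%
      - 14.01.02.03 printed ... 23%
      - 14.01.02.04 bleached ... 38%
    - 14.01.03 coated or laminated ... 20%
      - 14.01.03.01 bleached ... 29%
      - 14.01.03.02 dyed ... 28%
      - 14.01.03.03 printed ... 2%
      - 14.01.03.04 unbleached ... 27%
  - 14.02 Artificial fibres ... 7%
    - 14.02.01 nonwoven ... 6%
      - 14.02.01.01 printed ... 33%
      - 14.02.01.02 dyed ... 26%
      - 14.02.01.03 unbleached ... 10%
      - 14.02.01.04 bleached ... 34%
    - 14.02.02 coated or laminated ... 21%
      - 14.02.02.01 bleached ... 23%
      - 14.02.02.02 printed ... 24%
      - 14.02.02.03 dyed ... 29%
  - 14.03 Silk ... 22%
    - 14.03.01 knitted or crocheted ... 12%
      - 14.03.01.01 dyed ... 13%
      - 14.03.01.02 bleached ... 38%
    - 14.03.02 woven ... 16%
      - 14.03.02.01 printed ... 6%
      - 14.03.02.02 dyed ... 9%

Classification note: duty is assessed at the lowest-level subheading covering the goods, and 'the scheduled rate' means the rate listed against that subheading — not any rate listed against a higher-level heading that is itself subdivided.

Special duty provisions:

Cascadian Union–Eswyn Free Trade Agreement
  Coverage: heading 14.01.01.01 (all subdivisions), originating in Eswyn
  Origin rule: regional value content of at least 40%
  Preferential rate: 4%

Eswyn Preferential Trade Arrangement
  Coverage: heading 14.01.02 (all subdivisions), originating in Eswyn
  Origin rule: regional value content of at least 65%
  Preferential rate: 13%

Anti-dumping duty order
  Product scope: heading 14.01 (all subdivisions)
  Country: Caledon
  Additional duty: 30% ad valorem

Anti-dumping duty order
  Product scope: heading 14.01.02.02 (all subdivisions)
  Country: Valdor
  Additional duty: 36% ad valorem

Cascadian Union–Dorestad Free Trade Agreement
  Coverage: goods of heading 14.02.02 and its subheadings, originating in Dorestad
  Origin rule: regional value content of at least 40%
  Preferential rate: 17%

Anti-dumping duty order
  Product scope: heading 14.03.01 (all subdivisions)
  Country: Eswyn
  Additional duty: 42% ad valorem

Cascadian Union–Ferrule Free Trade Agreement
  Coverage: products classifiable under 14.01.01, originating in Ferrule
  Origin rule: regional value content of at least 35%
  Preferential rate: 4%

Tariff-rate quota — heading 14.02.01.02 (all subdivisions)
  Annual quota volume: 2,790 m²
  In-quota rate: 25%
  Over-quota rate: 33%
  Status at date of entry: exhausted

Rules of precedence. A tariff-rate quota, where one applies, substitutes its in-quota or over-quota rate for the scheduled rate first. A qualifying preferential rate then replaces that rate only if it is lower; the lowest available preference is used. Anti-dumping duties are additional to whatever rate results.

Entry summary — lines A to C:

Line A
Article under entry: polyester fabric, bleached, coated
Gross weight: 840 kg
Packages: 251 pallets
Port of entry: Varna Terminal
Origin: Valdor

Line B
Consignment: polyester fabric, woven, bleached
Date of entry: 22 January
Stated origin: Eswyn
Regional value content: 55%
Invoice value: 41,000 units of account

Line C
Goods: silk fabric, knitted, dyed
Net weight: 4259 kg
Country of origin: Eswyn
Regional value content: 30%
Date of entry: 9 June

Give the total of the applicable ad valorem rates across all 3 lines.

122%

Line A: polyester → 14.01; coated → 14.01.03; bleached → 14.01.03.01. Scheduled 29%. No special measure applies. → 29%.
Line B: polyester → 14.01; woven → 14.01.02; bleached → 14.01.02.04. Scheduled 38%. Eswyn agreement on 14.01.01.01: 14.01.02.04 not covered; Eswyn agreement on 14.01.02: RVC < 65%. → 38%.
Line C: silk → 14.03; knitted → 14.03.01; dyed → 14.03.01.01. Scheduled 13%. Eswyn agreement on 14.01.01.01: 14.03.01.01 not covered; Eswyn agreement on 14.01.02: 14.03.01.01 not covered; anti-dumping (Eswyn, 14.03.01): +42%; total 13% + 42% = 55%. → 55%.
Sum: 29% + 38% + 55% = 122%.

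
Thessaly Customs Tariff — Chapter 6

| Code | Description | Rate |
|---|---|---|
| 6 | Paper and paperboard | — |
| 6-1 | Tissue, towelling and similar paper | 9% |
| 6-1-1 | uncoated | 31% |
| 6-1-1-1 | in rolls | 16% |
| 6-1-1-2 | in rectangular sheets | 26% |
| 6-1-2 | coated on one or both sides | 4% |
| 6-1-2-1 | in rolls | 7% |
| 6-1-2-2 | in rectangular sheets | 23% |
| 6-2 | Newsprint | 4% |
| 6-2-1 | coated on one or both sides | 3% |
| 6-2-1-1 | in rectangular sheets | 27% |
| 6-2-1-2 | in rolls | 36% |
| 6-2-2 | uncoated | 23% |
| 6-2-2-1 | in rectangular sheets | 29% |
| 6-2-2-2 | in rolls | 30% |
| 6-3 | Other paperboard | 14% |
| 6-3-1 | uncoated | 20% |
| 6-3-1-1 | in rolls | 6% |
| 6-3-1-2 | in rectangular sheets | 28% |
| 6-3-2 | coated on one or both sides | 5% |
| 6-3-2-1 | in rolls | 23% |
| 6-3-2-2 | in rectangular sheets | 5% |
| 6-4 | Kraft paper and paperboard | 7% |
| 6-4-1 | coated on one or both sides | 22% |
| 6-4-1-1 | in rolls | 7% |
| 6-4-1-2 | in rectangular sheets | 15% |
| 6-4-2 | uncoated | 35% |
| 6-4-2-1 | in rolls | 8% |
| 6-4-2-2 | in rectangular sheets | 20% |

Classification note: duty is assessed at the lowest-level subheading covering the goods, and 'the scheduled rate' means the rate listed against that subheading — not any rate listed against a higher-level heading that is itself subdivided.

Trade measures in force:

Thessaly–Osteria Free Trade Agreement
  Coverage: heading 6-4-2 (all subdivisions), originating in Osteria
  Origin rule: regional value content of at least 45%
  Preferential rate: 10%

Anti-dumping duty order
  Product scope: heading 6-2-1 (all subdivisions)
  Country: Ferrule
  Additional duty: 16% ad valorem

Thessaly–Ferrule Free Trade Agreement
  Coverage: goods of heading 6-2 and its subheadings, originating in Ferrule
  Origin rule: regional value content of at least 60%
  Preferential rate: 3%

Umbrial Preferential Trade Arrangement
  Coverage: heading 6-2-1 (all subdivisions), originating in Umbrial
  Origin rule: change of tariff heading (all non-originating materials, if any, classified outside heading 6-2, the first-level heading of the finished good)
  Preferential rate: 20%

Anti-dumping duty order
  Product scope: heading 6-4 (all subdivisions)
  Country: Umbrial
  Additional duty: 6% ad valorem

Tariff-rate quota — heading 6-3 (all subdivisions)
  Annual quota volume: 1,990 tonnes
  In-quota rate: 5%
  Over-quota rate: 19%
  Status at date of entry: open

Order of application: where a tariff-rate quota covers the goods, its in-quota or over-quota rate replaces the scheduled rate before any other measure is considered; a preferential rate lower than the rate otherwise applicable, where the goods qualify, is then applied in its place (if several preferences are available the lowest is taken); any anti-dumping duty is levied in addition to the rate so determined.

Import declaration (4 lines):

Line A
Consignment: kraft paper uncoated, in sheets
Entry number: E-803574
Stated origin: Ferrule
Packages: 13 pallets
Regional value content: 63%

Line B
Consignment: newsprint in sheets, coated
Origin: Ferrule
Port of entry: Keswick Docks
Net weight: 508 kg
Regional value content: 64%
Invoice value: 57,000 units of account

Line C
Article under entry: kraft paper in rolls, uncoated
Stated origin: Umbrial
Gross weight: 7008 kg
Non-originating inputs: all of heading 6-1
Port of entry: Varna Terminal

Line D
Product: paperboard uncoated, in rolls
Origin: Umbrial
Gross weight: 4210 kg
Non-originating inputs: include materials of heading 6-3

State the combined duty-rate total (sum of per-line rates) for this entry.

58%

Line A: kraft paper → 6-4; uncoated → 6-4-2; in sheets → 6-4-2-2. Scheduled 20%. Ferrule agreement on 6-2: 6-4-2-2 not covered. → 20%.
Line B: newsprint → 6-2; coated → 6-2-1; in sheets → 6-2-1-1. Scheduled 27%. Ferrule agreement on 6-2: RVC ≥ 60% → 3% available; preferential 3%; anti-dumping (Ferrule, 6-2-1): +16%; total 3% + 16% = 19%. → 19%.
Line C: kraft paper → 6-4; uncoated → 6-4-2; in rolls → 6-4-2-1. Scheduled 8%. Umbrial agreement on 6-2-1: 6-4-2-1 not covered; anti-dumping (Umbrial, 6-4): +6%; total 8% + 6% = 14%. → 14%.
Line D: paperboard → 6-3; uncoated → 6-3-1; in rolls → 6-3-1-1. Scheduled 6%. quota on 6-3 open → in-quota 5%; Umbrial agreement on 6-2-1: 6-3-1-1 not covered. → 5%.
Sum: 20% + 19% + 14% + 5% = 58%.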